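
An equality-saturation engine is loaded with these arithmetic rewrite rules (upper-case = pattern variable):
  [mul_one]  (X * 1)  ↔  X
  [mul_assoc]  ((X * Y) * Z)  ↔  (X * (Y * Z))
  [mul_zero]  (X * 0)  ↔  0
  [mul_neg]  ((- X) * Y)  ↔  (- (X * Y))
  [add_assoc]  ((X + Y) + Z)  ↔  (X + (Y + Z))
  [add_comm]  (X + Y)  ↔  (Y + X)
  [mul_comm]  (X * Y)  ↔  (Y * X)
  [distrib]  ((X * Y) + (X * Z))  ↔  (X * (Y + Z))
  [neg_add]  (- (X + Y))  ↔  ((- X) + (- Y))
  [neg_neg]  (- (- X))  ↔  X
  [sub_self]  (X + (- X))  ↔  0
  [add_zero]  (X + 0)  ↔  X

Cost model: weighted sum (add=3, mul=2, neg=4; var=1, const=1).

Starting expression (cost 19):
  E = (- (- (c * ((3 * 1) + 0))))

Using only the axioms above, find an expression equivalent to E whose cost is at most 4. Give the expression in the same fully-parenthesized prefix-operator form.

(c * 3)   [cost 4]

1. [mul_one →] (3 * 1)  →  3;  E = (- (- (c * (3 + 0))))
2. [add_zero →] (3 + 0)  →  3;  E = (- (- (c * 3)))
3. [neg_neg →] (- (- (c * 3)))  →  (c * 3);  cost 4 ≤ 4, done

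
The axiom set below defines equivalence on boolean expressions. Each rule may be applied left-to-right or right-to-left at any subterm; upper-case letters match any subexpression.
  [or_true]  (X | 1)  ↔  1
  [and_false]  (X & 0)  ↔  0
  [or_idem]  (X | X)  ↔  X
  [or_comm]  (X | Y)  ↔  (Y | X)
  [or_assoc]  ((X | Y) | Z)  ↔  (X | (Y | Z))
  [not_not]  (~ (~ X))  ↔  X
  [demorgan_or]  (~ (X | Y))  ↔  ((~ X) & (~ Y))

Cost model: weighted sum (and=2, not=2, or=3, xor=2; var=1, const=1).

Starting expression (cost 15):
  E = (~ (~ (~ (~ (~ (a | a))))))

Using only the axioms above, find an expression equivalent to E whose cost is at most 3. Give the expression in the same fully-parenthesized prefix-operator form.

(~ a)   [cost 3]

step 1: not_not (→) rewrites (~ (~ (~ (a | a)))) into (~ (a | a)), now (~ (~ (~ (a | a))))
step 2: not_not (→) rewrites (~ (~ (~ (a | a)))) into (~ (a | a))
step 3: or_idem (→) rewrites (a | a) into a, reaching cost 3 (bound 3)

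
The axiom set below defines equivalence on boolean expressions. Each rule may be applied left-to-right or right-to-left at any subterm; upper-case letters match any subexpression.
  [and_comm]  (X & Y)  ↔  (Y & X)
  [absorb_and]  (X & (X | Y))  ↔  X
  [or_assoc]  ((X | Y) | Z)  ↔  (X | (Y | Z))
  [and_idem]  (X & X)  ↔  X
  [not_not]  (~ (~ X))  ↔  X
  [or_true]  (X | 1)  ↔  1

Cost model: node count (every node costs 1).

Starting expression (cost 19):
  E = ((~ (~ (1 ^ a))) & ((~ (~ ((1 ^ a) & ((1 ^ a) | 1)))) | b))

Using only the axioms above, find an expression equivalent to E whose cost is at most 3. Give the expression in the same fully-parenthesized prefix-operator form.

(1 ^ a)   [cost 3]

1. [absorb_and →] ((1 ^ a) & ((1 ^ a) | 1))  →  (1 ^ a);  E = ((~ (~ (1 ^ a))) & ((~ (~ (1 ^ a))) | b))
2. [absorb_and →] ((~ (~ (1 ^ a))) & ((~ (~ (1 ^ a))) | b))  →  (~ (~ (1 ^ a)))
3. [not_not →] (~ (~ (1 ^ a)))  →  (1 ^ a);  cost 3 ≤ 3, done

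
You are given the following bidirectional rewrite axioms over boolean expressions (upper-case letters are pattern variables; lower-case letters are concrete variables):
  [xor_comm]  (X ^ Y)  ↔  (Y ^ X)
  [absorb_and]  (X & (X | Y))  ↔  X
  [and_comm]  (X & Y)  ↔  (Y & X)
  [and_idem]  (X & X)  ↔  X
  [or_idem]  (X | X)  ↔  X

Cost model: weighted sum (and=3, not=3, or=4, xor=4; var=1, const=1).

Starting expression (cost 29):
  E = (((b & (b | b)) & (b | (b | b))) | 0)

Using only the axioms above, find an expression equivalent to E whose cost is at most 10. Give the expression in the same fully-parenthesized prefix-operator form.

step 1: or_idem (→) rewrites (b | b) into b, now (((b & (b | b)) & (b | b)) | 0)
step 2: or_idem (→) rewrites (b | b) into b, now (((b & (b | b)) & b) | 0)
step 3: absorb_and (→) rewrites (b & (b | b)) into b, reaching cost 10 (bound 10)

((b & b) | 0)   [cost 10]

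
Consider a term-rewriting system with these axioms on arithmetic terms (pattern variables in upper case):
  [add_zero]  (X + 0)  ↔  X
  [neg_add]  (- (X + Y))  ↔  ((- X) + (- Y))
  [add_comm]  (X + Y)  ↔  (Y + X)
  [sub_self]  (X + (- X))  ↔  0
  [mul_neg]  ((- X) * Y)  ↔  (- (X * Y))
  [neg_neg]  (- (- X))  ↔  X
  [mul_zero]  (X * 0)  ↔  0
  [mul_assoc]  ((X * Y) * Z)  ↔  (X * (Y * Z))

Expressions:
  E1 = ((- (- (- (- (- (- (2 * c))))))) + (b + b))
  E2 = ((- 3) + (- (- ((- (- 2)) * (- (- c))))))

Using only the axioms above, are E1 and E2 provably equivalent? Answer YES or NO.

All listed rules preserve value, hence provable equivalence implies equal values everywhere; look for a separating assignment.
b=0, c=0 gives E1 ↦ 0, E2 ↦ -3; values differ ⇒ not provably equivalent.

NO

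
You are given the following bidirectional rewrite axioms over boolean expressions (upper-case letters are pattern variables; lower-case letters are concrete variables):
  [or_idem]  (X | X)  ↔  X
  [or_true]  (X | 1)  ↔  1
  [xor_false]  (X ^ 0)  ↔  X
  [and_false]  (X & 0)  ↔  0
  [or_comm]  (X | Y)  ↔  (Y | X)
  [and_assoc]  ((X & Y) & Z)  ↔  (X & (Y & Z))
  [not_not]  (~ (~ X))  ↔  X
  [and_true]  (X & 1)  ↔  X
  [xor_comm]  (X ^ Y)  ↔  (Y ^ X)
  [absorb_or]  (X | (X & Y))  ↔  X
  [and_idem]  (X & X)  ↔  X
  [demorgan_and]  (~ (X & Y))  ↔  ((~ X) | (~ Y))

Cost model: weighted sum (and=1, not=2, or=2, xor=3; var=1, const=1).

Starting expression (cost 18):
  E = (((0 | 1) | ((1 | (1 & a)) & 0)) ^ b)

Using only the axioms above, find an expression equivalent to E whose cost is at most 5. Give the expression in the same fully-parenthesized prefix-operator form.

(1 ^ b)   [cost 5]

step 1: absorb_or (→) rewrites (1 | (1 & a)) into 1, now (((0 | 1) | (1 & 0)) ^ b)
step 2: or_true (→) rewrites (0 | 1) into 1, now ((1 | (1 & 0)) ^ b)
step 3: absorb_or (→) rewrites (1 | (1 & 0)) into 1, reaching cost 5 (bound 5)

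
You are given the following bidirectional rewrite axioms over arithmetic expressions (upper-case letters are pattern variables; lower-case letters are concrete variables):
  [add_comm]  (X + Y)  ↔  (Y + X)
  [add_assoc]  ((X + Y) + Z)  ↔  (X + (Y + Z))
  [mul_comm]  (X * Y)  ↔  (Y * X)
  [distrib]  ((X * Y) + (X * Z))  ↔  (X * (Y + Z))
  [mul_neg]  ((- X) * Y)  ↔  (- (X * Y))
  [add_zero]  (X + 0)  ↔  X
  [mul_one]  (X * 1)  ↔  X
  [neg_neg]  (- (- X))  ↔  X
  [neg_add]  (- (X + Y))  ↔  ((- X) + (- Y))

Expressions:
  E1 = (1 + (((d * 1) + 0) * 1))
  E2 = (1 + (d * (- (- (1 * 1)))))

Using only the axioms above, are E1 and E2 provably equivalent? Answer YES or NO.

step 1: add_zero (→) rewrites ((d * 1) + 0) into (d * 1), now (1 + ((d * 1) * 1))
step 2: mul_one (→) rewrites ((d * 1) * 1) into (d * 1), now (1 + (d * 1))
step 3: mul_one (←) rewrites 1 into (1 * 1), now (1 + (d * (1 * 1)))
step 4: neg_neg (←) rewrites (1 * 1) into (- (- (1 * 1))), which is E2

YES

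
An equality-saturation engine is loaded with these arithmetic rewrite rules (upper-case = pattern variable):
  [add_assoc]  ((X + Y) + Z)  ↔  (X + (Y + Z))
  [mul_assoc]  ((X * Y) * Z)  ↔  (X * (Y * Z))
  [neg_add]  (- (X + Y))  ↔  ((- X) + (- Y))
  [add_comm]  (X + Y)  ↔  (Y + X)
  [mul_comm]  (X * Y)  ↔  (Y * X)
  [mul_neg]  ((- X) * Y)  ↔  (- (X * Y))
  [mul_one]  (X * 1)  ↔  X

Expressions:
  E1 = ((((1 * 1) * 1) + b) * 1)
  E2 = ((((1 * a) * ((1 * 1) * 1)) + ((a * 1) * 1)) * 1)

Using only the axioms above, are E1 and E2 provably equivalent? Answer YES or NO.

NO

The axioms are sound identities: if E1 ↔* E2 then E1 and E2 evaluate identically under any assignment.
Under a=0, b=0: E1 evaluates to 1, E2 to 0. Distinct ⇒ no rewrite sequence connects them.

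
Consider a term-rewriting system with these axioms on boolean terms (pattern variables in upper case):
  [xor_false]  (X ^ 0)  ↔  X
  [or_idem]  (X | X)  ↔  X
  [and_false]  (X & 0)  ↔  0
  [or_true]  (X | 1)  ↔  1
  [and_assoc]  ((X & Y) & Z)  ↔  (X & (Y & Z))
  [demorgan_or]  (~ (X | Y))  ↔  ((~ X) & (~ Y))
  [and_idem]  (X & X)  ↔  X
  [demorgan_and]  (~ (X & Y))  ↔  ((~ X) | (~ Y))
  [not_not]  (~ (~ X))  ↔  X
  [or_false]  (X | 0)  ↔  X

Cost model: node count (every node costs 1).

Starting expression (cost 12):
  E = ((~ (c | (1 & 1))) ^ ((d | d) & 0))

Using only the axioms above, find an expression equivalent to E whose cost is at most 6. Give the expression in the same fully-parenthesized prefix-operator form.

((~ 1) ^ (d & 0))   [cost 6]

1. [and_idem →] (1 & 1)  →  1;  E = ((~ (c | 1)) ^ ((d | d) & 0))
2. [or_true →] (c | 1)  →  1;  E = ((~ 1) ^ ((d | d) & 0))
3. [or_idem →] (d | d)  →  d;  cost 6 ≤ 6, done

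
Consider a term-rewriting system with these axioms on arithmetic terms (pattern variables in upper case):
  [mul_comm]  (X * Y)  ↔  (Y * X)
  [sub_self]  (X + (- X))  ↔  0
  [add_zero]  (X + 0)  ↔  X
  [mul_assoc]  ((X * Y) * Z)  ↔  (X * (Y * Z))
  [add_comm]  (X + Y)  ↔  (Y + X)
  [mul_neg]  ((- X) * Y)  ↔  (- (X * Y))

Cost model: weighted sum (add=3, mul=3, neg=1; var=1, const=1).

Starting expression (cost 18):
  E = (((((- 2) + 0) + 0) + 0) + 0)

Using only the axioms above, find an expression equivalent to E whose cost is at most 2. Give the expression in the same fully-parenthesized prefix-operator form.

(1) (((((- 2) + 0) + 0) + 0) + 0)  =[add_zero →]=  ((((- 2) + 0) + 0) + 0)
(2) ((- 2) + 0)  =[add_zero →]=  (- 2)    ⊢ (((- 2) + 0) + 0)
(3) (((- 2) + 0) + 0)  =[add_zero →]=  ((- 2) + 0)
(4) ((- 2) + 0)  =[add_zero →]=  (- 2)    ⊢ cost 2, within 2

(- 2)   [cost 2]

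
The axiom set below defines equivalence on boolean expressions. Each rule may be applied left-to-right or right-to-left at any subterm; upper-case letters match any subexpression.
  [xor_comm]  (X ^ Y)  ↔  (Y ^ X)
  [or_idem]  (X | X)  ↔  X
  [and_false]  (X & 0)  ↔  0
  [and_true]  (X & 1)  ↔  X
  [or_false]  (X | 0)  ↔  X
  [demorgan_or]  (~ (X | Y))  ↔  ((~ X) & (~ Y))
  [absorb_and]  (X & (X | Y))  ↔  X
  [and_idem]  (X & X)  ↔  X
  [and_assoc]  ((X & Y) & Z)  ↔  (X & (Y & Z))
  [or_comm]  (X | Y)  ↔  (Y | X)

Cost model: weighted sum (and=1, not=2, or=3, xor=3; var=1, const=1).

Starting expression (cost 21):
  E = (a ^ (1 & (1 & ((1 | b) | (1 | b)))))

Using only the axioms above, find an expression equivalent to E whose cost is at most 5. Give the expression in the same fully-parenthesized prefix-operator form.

(a ^ 1)   [cost 5]

(1) ((1 | b) | (1 | b))  =[or_idem →]=  (1 | b)    ⊢ (a ^ (1 & (1 & (1 | b))))
(2) (1 & (1 | b))  =[absorb_and →]=  1    ⊢ (a ^ (1 & 1))
(3) (1 & 1)  =[and_idem →]=  1    ⊢ cost 5, within 5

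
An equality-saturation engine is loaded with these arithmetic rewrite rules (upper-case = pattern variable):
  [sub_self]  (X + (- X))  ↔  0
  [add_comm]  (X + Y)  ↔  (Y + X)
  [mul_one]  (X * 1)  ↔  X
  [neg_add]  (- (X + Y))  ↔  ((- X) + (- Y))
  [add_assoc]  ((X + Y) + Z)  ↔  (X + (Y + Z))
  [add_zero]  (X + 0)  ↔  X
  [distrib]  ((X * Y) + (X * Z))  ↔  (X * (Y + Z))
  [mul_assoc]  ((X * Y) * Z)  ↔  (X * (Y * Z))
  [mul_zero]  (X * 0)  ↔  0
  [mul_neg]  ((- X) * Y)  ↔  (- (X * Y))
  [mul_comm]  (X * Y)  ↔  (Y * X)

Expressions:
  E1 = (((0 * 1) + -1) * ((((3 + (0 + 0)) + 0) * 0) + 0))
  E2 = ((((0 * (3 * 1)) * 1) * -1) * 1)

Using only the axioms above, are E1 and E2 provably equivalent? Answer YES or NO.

YES

(1) ((((3 + (0 + 0)) + 0) * 0) + 0)  =[add_zero →]=  (((3 + (0 + 0)) + 0) * 0)    ⊢ (((0 * 1) + -1) * (((3 + (0 + 0)) + 0) * 0))
(2) ((0 * 1) + -1)  =[add_comm →]=  (-1 + (0 * 1))    ⊢ ((-1 + (0 * 1)) * (((3 + (0 + 0)) + 0) * 0))
(3) (0 + 0)  =[add_zero →]=  0    ⊢ ((-1 + (0 * 1)) * (((3 + 0) + 0) * 0))
(4) ((3 + 0) + 0)  =[add_zero →]=  (3 + 0)    ⊢ ((-1 + (0 * 1)) * ((3 + 0) * 0))
(5) ((3 + 0) * 0)  =[mul_comm →]=  (0 * (3 + 0))    ⊢ ((-1 + (0 * 1)) * (0 * (3 + 0)))
(6) (0 * 1)  =[mul_one →]=  0    ⊢ ((-1 + 0) * (0 * (3 + 0)))
(7) (3 + 0)  =[add_zero →]=  3    ⊢ ((-1 + 0) * (0 * 3))
(8) (-1 + 0)  =[add_zero →]=  -1    ⊢ (-1 * (0 * 3))
(9) 3  =[mul_one ←]=  (3 * 1)    ⊢ (-1 * (0 * (3 * 1)))
(10) -1  =[mul_one ←]=  (-1 * 1)    ⊢ ((-1 * 1) * (0 * (3 * 1)))
(11) ((-1 * 1) * (0 * (3 * 1)))  =[mul_comm →]=  ((0 * (3 * 1)) * (-1 * 1))
(12) ((0 * (3 * 1)) * (-1 * 1))  =[mul_assoc ←]=  (((0 * (3 * 1)) * -1) * 1)
(13) (0 * (3 * 1))  =[mul_one ←]=  ((0 * (3 * 1)) * 1)    ⊢ E2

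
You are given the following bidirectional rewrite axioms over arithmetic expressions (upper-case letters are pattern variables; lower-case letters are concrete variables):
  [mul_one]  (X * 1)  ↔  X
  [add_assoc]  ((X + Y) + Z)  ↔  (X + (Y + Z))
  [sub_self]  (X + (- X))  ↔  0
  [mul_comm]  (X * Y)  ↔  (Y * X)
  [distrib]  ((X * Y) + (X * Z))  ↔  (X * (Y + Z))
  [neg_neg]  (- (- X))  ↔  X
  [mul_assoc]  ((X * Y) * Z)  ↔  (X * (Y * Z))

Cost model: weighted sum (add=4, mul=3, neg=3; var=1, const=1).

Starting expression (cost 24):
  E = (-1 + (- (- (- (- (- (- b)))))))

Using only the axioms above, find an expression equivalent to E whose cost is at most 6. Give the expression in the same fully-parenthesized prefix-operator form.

1. [neg_neg →] (- (- (- (- (- (- b))))))  →  (- (- (- (- b))));  E = (-1 + (- (- (- (- b)))))
2. [neg_neg →] (- (- (- (- b))))  →  (- (- b));  E = (-1 + (- (- b)))
3. [neg_neg →] (- (- b))  →  b;  cost 6 ≤ 6, done

(-1 + b)   [cost 6]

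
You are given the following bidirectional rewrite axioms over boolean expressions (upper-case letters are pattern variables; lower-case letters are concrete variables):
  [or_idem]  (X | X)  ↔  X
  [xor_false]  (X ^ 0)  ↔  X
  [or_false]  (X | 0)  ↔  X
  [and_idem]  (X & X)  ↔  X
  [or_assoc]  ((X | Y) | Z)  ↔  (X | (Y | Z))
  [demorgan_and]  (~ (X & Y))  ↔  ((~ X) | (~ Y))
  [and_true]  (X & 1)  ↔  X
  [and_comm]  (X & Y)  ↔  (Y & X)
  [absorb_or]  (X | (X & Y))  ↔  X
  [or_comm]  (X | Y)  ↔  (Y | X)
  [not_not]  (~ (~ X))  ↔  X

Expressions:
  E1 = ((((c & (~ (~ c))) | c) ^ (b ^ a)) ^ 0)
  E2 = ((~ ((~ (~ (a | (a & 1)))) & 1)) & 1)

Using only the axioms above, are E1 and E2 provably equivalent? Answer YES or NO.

NO

Every axiom is a valid identity, so a rewrite proof would force E1 and E2 to agree under every assignment.
At a=0, b=0, c=0: E1 = 0 but E2 = 1; they differ, so no derivation exists.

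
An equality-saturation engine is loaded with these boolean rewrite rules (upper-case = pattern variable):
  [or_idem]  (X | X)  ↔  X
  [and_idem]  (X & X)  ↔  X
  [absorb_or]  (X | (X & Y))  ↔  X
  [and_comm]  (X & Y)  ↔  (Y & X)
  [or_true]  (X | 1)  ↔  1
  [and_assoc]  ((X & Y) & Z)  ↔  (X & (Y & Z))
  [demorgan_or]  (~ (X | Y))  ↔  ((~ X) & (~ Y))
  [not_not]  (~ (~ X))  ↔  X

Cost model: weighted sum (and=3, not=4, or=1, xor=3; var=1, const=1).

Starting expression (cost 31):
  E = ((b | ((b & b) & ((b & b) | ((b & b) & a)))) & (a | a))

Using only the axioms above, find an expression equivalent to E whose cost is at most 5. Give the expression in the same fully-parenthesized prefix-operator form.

(b & a)   [cost 5]

step 1: absorb_or (→) rewrites ((b & b) | ((b & b) & a)) into (b & b), now ((b | ((b & b) & (b & b))) & (a | a))
step 2: or_idem (→) rewrites (a | a) into a, now ((b | ((b & b) & (b & b))) & a)
step 3: and_idem (→) rewrites ((b & b) & (b & b)) into (b & b), now ((b | (b & b)) & a)
step 4: absorb_or (→) rewrites (b | (b & b)) into b, reaching cost 5 (bound 5)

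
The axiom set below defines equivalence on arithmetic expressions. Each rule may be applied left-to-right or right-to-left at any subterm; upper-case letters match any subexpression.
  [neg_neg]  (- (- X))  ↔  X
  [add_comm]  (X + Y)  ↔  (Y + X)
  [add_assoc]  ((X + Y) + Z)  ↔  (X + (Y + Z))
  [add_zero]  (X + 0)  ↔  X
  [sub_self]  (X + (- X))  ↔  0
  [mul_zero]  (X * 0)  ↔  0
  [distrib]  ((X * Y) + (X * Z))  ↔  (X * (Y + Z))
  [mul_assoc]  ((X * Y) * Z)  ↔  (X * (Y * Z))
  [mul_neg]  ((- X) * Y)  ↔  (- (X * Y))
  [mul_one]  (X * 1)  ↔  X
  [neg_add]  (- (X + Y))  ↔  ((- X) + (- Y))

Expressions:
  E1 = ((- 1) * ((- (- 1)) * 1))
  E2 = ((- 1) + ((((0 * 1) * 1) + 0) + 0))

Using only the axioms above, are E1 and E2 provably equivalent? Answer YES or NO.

YES

(1) (- (- 1))  =[neg_neg →]=  1    ⊢ ((- 1) * (1 * 1))
(2) (1 * 1)  =[mul_one →]=  1    ⊢ ((- 1) * 1)
(3) ((- 1) * 1)  =[mul_one →]=  (- 1)
(4) (- 1)  =[add_zero ←]=  ((- 1) + 0)
(5) 0  =[add_zero ←]=  (0 + 0)    ⊢ ((- 1) + (0 + 0))
(6) 0  =[mul_one ←]=  (0 * 1)    ⊢ ((- 1) + ((0 * 1) + 0))
(7) (0 * 1)  =[add_zero ←]=  ((0 * 1) + 0)    ⊢ ((- 1) + (((0 * 1) + 0) + 0))
(8) (0 * 1)  =[mul_one ←]=  ((0 * 1) * 1)    ⊢ E2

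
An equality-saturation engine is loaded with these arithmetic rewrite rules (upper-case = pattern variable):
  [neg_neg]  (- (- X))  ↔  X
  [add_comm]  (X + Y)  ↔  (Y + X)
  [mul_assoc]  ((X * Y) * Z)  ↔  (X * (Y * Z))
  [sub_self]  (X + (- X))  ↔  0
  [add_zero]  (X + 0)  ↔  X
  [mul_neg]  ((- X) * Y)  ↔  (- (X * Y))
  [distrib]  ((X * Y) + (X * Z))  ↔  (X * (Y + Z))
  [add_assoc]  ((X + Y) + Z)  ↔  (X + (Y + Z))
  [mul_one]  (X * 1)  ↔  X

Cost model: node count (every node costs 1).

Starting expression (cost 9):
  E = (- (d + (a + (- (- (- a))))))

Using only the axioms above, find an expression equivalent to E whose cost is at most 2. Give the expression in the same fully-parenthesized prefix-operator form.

(- d)   [cost 2]

step 1: neg_neg (→) rewrites (- (- a)) into a, now (- (d + (a + (- a))))
step 2: sub_self (→) rewrites (a + (- a)) into 0, now (- (d + 0))
step 3: add_zero (→) rewrites (d + 0) into d, reaching cost 2 (bound 2)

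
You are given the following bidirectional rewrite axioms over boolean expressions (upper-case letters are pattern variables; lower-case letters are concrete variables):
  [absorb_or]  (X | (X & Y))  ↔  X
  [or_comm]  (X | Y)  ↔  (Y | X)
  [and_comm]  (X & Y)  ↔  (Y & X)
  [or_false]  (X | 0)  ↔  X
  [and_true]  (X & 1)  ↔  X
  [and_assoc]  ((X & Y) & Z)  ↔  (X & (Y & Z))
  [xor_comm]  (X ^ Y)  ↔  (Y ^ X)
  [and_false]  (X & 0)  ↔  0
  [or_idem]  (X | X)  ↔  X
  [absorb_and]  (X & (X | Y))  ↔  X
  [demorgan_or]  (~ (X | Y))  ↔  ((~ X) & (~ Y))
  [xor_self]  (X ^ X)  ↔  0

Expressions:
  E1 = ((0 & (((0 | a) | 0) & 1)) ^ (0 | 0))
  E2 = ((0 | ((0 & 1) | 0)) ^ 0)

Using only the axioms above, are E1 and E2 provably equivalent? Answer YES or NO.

step 1: or_false (→) rewrites ((0 | a) | 0) into (0 | a), now ((0 & ((0 | a) & 1)) ^ (0 | 0))
step 2: and_true (→) rewrites ((0 | a) & 1) into (0 | a), now ((0 & (0 | a)) ^ (0 | 0))
step 3: or_idem (→) rewrites (0 | 0) into 0, now ((0 & (0 | a)) ^ 0)
step 4: absorb_and (→) rewrites (0 & (0 | a)) into 0, now (0 ^ 0)
step 5: or_idem (←) rewrites 0 into (0 | 0), now ((0 | 0) ^ 0)
step 6: absorb_or (←) rewrites 0 into (0 | (0 & 1)), now ((0 | (0 | (0 & 1))) ^ 0)
step 7: or_comm (→) rewrites (0 | (0 & 1)) into ((0 & 1) | 0), which is E2

YES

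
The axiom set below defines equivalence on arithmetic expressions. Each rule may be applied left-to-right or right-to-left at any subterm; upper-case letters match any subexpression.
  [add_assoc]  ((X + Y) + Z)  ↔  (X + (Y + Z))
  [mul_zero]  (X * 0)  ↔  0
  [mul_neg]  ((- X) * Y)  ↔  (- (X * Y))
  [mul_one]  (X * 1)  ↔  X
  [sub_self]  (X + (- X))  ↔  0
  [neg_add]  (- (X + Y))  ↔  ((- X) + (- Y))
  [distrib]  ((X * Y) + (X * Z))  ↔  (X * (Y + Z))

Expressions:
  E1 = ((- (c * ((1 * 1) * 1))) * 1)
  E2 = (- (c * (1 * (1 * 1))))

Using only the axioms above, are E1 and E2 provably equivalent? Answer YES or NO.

step 1: mul_one (→) rewrites ((1 * 1) * 1) into (1 * 1), now ((- (c * (1 * 1))) * 1)
step 2: mul_one (→) rewrites ((- (c * (1 * 1))) * 1) into (- (c * (1 * 1)))
step 3: mul_one (←) rewrites 1 into (1 * 1), which is E2

YES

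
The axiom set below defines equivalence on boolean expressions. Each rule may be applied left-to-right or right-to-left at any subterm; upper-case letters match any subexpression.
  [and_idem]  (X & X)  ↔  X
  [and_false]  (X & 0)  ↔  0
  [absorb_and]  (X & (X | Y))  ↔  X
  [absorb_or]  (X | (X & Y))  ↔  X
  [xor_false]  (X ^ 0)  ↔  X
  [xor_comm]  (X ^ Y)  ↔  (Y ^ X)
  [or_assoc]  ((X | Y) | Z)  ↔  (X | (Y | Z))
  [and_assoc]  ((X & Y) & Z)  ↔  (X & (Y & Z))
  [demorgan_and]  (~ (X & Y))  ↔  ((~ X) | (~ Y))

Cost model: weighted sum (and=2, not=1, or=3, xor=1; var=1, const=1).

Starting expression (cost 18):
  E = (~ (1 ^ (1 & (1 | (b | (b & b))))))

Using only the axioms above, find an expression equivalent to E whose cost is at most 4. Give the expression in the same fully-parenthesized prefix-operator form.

1. [xor_comm →] (1 ^ (1 & (1 | (b | (b & b)))))  →  ((1 & (1 | (b | (b & b)))) ^ 1);  E = (~ ((1 & (1 | (b | (b & b)))) ^ 1))
2. [absorb_or →] (b | (b & b))  →  b;  E = (~ ((1 & (1 | b)) ^ 1))
3. [absorb_and →] (1 & (1 | b))  →  1;  cost 4 ≤ 4, done

(~ (1 ^ 1))   [cost 4]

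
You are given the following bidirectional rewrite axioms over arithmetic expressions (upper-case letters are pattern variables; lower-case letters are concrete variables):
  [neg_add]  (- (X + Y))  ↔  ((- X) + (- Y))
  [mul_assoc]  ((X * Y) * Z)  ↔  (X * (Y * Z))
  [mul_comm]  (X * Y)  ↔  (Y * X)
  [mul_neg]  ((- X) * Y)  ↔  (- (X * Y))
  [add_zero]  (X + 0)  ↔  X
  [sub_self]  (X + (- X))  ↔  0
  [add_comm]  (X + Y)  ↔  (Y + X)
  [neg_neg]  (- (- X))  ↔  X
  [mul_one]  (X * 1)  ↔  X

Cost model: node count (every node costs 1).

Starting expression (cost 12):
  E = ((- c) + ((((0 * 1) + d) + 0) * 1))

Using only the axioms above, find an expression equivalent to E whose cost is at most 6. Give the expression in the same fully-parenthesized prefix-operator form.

(1) (0 * 1)  =[mul_one →]=  0    ⊢ ((- c) + (((0 + d) + 0) * 1))
(2) ((0 + d) + 0)  =[add_zero →]=  (0 + d)    ⊢ ((- c) + ((0 + d) * 1))
(3) ((0 + d) * 1)  =[mul_one →]=  (0 + d)    ⊢ cost 6, within 6

((- c) + (0 + d))   [cost 6]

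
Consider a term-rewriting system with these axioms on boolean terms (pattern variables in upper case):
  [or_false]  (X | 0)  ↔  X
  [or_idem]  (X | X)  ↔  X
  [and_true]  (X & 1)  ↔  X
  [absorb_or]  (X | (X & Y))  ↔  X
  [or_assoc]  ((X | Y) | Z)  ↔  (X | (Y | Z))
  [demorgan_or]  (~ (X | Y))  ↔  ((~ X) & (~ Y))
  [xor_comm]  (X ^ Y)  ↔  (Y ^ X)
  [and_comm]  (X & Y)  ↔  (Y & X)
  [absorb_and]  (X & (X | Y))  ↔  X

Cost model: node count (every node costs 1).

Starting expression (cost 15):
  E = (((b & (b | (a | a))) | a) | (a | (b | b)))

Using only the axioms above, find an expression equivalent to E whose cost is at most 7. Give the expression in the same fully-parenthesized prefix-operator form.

((b | a) | (a | b))   [cost 7]

1. [or_idem →] (a | a)  →  a;  E = (((b & (b | a)) | a) | (a | (b | b)))
2. [or_idem →] (b | b)  →  b;  E = (((b & (b | a)) | a) | (a | b))
3. [absorb_and →] (b & (b | a))  →  b;  cost 7 ≤ 7, done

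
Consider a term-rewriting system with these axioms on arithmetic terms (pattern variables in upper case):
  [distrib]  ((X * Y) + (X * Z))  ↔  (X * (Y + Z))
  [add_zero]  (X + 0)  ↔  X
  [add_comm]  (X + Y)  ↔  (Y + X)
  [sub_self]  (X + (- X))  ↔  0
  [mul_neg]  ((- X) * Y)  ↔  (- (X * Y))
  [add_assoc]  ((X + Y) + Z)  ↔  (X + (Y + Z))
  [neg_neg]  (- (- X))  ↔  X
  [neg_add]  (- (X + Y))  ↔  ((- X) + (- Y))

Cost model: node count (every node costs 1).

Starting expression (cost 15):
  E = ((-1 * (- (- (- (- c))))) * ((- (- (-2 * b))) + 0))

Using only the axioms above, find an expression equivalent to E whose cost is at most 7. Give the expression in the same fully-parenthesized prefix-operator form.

(1) (- (- (- (- c))))  =[neg_neg →]=  (- (- c))    ⊢ ((-1 * (- (- c))) * ((- (- (-2 * b))) + 0))
(2) (- (- (-2 * b)))  =[neg_neg →]=  (-2 * b)    ⊢ ((-1 * (- (- c))) * ((-2 * b) + 0))
(3) ((-2 * b) + 0)  =[add_zero →]=  (-2 * b)    ⊢ ((-1 * (- (- c))) * (-2 * b))
(4) (- (- c))  =[neg_neg →]=  c    ⊢ cost 7, within 7

((-1 * c) * (-2 * b))   [cost 7]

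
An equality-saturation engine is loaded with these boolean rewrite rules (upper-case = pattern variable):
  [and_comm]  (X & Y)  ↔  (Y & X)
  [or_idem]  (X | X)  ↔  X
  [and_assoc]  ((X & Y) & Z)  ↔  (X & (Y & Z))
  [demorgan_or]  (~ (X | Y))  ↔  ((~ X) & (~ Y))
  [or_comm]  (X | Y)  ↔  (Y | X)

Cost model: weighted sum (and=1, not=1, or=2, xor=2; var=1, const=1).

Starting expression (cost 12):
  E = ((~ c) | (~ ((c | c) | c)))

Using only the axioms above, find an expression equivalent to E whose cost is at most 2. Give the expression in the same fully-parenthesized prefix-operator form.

(1) (c | c)  =[or_idem →]=  c    ⊢ ((~ c) | (~ (c | c)))
(2) (c | c)  =[or_idem →]=  c    ⊢ ((~ c) | (~ c))
(3) ((~ c) | (~ c))  =[or_idem →]=  (~ c)    ⊢ cost 2, within 2

(~ c)   [cost 2]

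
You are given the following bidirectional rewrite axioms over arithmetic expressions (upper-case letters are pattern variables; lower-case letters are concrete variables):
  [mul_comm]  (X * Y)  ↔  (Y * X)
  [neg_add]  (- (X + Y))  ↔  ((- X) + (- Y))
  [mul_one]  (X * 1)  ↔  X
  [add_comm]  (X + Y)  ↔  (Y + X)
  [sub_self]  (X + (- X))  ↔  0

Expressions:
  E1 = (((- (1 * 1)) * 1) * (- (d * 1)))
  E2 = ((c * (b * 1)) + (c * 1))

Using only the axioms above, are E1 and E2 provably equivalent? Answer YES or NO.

NO

Every axiom is a valid identity, so a rewrite proof would force E1 and E2 to agree under every assignment.
At b=0, c=0, d=1: E1 = 1 but E2 = 0; they differ, so no derivation exists.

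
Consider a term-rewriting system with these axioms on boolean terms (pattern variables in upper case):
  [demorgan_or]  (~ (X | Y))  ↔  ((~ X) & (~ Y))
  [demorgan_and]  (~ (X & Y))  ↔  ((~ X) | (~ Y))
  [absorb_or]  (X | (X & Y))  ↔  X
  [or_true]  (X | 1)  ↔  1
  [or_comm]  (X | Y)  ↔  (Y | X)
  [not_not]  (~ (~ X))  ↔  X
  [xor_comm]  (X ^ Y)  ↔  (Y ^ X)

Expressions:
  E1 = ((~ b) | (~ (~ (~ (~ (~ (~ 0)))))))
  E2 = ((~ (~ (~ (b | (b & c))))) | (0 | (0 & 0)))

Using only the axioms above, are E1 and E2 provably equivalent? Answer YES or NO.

1. [not_not →] (~ (~ (~ (~ (~ (~ 0))))))  →  (~ (~ (~ (~ 0))));  E1 = ((~ b) | (~ (~ (~ (~ 0)))))
2. [not_not →] (~ (~ (~ 0)))  →  (~ 0);  E1 = ((~ b) | (~ (~ 0)))
3. [not_not →] (~ (~ 0))  →  0;  E1 = ((~ b) | 0)
4. [absorb_or ←] 0  →  (0 | (0 & 0));  E1 = ((~ b) | (0 | (0 & 0)))
5. [absorb_or ←] b  →  (b | (b & c));  E1 = ((~ (b | (b & c))) | (0 | (0 & 0)))
6. [not_not ←] (b | (b & c))  →  (~ (~ (b | (b & c))));  this is E2

YES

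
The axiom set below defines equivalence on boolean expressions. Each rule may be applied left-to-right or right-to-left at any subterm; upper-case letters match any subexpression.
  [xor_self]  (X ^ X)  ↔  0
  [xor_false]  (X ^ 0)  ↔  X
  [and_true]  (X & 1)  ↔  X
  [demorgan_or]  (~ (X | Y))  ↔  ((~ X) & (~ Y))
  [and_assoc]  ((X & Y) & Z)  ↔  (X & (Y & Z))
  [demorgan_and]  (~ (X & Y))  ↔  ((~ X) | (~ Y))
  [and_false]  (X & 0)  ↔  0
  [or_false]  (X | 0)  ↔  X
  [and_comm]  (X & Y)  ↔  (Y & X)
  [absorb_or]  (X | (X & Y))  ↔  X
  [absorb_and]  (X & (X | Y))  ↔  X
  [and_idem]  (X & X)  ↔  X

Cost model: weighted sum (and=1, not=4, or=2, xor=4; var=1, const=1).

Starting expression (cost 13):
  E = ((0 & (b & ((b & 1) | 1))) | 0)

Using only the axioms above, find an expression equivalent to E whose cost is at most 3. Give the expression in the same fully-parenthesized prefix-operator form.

(0 & b)   [cost 3]

step 1: and_true (→) rewrites (b & 1) into b, now ((0 & (b & (b | 1))) | 0)
step 2: absorb_and (→) rewrites (b & (b | 1)) into b, now ((0 & b) | 0)
step 3: or_false (→) rewrites ((0 & b) | 0) into (0 & b), reaching cost 3 (bound 3)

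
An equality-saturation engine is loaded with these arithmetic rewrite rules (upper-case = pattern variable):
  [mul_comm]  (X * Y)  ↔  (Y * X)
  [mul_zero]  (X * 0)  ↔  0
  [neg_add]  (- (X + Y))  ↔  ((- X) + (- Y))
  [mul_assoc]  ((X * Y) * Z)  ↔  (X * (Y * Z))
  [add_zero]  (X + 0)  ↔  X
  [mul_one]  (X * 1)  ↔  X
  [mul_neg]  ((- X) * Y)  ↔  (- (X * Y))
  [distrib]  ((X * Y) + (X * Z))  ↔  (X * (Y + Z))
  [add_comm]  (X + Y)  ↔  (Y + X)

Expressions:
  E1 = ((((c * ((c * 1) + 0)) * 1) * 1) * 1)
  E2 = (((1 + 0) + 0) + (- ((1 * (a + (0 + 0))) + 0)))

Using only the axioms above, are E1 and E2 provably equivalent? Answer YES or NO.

NO

Every axiom is a valid identity, so a rewrite proof would force E1 and E2 to agree under every assignment.
At a=0, c=0: E1 = 0 but E2 = 1; they differ, so no derivation exists.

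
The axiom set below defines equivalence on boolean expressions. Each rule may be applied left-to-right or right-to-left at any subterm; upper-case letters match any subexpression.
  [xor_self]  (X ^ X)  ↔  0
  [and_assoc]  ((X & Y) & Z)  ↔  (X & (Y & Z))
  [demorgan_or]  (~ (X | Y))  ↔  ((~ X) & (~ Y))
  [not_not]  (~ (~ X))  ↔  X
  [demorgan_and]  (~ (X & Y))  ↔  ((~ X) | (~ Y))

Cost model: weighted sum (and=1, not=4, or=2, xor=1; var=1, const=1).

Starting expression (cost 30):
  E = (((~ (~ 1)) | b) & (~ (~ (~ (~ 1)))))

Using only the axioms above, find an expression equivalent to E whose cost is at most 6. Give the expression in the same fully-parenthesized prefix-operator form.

((1 | b) & 1)   [cost 6]

1. [not_not →] (~ (~ 1))  →  1;  E = ((1 | b) & (~ (~ (~ (~ 1)))))
2. [not_not →] (~ (~ (~ (~ 1))))  →  (~ (~ 1));  E = ((1 | b) & (~ (~ 1)))
3. [not_not →] (~ (~ 1))  →  1;  cost 6 ≤ 6, done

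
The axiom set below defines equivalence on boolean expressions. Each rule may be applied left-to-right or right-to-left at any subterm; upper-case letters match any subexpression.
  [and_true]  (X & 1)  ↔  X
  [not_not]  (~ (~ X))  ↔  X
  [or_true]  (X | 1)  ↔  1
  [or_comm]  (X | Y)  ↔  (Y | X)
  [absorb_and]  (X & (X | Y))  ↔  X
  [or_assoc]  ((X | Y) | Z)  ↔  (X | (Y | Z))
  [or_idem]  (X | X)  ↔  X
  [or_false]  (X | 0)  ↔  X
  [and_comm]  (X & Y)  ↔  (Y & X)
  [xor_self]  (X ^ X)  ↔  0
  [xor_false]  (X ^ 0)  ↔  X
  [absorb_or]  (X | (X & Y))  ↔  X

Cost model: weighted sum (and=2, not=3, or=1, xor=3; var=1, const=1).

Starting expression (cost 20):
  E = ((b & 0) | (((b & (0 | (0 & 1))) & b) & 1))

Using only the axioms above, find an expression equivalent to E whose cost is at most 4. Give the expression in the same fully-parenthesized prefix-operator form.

(b & 0)   [cost 4]

(1) (0 | (0 & 1))  =[absorb_or →]=  0    ⊢ ((b & 0) | (((b & 0) & b) & 1))
(2) (((b & 0) & b) & 1)  =[and_true →]=  ((b & 0) & b)    ⊢ ((b & 0) | ((b & 0) & b))
(3) ((b & 0) | ((b & 0) & b))  =[absorb_or →]=  (b & 0)    ⊢ cost 4, within 4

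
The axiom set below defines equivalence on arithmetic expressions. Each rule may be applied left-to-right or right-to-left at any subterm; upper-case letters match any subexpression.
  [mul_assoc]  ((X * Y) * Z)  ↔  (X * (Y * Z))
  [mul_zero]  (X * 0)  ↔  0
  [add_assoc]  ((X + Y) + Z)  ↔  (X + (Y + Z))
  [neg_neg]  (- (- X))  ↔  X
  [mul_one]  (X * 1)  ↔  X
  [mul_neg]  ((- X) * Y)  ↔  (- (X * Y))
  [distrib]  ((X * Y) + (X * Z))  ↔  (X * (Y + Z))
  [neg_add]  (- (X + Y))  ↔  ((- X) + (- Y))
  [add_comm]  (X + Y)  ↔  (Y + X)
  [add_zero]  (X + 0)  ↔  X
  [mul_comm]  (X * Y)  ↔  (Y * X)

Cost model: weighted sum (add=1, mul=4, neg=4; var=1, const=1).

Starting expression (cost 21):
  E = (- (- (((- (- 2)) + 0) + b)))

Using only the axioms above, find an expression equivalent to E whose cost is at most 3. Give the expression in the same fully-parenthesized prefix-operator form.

(1) ((- (- 2)) + 0)  =[add_zero →]=  (- (- 2))    ⊢ (- (- ((- (- 2)) + b)))
(2) (- (- 2))  =[neg_neg →]=  2    ⊢ (- (- (2 + b)))
(3) (- (- (2 + b)))  =[neg_neg →]=  (2 + b)    ⊢ cost 3, within 3

(2 + b)   [cost 3]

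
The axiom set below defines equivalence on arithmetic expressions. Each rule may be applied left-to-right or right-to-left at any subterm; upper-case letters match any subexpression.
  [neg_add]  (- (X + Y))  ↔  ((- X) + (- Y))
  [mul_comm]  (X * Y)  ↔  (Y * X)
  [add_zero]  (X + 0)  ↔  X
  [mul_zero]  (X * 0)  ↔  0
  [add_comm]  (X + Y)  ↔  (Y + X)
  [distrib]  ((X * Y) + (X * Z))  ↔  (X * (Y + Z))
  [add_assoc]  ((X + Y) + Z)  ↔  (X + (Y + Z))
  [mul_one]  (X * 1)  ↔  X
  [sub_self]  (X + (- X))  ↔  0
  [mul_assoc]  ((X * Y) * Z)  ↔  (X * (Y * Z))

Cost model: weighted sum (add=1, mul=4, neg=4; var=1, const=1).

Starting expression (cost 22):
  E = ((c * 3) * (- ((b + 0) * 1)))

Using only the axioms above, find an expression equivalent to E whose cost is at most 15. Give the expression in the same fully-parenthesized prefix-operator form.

((3 * c) * (- b))   [cost 15]

1. [mul_comm →] (c * 3)  →  (3 * c);  E = ((3 * c) * (- ((b + 0) * 1)))
2. [add_zero →] (b + 0)  →  b;  E = ((3 * c) * (- (b * 1)))
3. [mul_one →] (b * 1)  →  b;  cost 15 ≤ 15, done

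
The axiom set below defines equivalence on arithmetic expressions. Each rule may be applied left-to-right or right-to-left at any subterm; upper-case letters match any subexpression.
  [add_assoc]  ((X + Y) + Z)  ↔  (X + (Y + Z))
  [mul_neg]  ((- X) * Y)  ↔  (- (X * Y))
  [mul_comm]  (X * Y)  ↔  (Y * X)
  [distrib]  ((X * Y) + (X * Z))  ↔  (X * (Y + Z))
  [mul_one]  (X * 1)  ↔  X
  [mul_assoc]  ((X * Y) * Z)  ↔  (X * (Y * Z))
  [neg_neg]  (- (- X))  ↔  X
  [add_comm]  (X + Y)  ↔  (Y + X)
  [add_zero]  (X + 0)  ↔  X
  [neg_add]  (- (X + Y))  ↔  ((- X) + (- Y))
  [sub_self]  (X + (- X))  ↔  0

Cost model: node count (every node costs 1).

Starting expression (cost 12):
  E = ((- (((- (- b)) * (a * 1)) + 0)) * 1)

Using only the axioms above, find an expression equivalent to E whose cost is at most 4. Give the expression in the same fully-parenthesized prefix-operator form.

(1) (- (- b))  =[neg_neg →]=  b    ⊢ ((- ((b * (a * 1)) + 0)) * 1)
(2) (a * 1)  =[mul_one →]=  a    ⊢ ((- ((b * a) + 0)) * 1)
(3) ((b * a) + 0)  =[add_zero →]=  (b * a)    ⊢ ((- (b * a)) * 1)
(4) (b * a)  =[mul_comm →]=  (a * b)    ⊢ ((- (a * b)) * 1)
(5) ((- (a * b)) * 1)  =[mul_one →]=  (- (a * b))    ⊢ cost 4, within 4

(- (a * b))   [cost 4]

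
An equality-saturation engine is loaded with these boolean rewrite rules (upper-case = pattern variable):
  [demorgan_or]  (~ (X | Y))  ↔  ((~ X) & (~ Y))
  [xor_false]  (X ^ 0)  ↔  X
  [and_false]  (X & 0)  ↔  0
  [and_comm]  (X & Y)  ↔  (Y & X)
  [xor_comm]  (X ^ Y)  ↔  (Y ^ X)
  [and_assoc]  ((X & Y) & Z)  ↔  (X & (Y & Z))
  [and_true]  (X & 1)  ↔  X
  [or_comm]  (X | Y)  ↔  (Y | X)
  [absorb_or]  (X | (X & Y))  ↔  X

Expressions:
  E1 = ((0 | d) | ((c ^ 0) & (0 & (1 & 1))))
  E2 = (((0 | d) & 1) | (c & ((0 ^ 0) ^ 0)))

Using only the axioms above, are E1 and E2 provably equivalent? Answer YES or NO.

1. [and_true →] (1 & 1)  →  1;  E1 = ((0 | d) | ((c ^ 0) & (0 & 1)))
2. [xor_false →] (c ^ 0)  →  c;  E1 = ((0 | d) | (c & (0 & 1)))
3. [and_true →] (0 & 1)  →  0;  E1 = ((0 | d) | (c & 0))
4. [xor_false ←] 0  →  (0 ^ 0);  E1 = ((0 | d) | (c & (0 ^ 0)))
5. [xor_false ←] (0 ^ 0)  →  ((0 ^ 0) ^ 0);  E1 = ((0 | d) | (c & ((0 ^ 0) ^ 0)))
6. [and_true ←] (0 | d)  →  ((0 | d) & 1);  this is E2

YES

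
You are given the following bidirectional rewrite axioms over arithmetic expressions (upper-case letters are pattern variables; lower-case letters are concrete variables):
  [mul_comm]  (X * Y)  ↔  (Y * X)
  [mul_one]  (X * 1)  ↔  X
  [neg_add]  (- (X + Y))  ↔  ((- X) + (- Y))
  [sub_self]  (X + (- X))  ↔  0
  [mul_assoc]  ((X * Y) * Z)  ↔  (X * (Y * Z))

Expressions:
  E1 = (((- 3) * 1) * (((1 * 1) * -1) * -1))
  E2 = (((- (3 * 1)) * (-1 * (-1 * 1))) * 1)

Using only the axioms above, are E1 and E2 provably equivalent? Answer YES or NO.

step 1: mul_one (→) rewrites (1 * 1) into 1, now (((- 3) * 1) * ((1 * -1) * -1))
step 2: mul_comm (→) rewrites (1 * -1) into (-1 * 1), now (((- 3) * 1) * ((-1 * 1) * -1))
step 3: mul_one (→) rewrites (-1 * 1) into -1, now (((- 3) * 1) * (-1 * -1))
step 4: mul_one (→) rewrites ((- 3) * 1) into (- 3), now ((- 3) * (-1 * -1))
step 5: mul_one (←) rewrites -1 into (-1 * 1), now ((- 3) * (-1 * (-1 * 1)))
step 6: mul_one (←) rewrites 3 into (3 * 1), now ((- (3 * 1)) * (-1 * (-1 * 1)))
step 7: mul_one (←) rewrites ((- (3 * 1)) * (-1 * (-1 * 1))) into (((- (3 * 1)) * (-1 * (-1 * 1))) * 1), which is E2

YES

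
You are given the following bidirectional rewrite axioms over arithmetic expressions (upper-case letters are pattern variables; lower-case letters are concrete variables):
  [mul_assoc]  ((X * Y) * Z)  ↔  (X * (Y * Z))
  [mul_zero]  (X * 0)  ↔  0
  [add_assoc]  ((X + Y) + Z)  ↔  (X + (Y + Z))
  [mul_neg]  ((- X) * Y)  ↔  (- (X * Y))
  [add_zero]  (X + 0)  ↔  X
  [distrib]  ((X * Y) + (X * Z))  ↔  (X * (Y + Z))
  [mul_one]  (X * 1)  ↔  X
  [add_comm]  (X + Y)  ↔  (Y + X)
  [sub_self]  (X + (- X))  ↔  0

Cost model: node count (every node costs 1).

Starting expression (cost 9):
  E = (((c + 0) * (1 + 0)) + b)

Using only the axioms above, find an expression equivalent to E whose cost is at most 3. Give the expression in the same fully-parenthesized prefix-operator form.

step 1: add_zero (→) rewrites (1 + 0) into 1, now (((c + 0) * 1) + b)
step 2: mul_one (→) rewrites ((c + 0) * 1) into (c + 0), now ((c + 0) + b)
step 3: add_zero (→) rewrites (c + 0) into c, reaching cost 3 (bound 3)

(c + b)   [cost 3]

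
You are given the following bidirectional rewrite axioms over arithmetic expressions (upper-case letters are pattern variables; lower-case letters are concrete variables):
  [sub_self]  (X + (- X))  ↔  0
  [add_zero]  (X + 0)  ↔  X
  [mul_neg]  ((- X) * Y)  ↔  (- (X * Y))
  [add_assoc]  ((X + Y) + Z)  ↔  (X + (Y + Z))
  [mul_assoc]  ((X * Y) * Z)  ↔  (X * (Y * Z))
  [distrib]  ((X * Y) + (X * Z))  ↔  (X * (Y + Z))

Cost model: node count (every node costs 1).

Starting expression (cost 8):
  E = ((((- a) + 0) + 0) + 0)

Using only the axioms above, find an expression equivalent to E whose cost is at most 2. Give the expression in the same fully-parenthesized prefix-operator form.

(1) ((((- a) + 0) + 0) + 0)  =[add_zero →]=  (((- a) + 0) + 0)
(2) ((- a) + 0)  =[add_zero →]=  (- a)    ⊢ ((- a) + 0)
(3) ((- a) + 0)  =[add_zero →]=  (- a)    ⊢ cost 2, within 2

(- a)   [cost 2]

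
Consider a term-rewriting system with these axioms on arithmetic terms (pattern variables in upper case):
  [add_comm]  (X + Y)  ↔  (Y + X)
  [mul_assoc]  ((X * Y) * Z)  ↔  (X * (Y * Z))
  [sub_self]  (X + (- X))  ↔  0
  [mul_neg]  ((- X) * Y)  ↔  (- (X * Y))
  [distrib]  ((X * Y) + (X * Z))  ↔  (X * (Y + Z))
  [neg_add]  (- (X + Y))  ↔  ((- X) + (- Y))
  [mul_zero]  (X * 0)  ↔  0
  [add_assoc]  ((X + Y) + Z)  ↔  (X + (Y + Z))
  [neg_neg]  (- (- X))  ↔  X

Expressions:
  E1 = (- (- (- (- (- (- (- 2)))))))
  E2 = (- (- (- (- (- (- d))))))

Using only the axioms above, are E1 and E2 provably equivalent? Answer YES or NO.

NO

Every axiom is a valid identity, so a rewrite proof would force E1 and E2 to agree under every assignment.
At d=0: E1 = -2 but E2 = 0; they differ, so no derivation exists.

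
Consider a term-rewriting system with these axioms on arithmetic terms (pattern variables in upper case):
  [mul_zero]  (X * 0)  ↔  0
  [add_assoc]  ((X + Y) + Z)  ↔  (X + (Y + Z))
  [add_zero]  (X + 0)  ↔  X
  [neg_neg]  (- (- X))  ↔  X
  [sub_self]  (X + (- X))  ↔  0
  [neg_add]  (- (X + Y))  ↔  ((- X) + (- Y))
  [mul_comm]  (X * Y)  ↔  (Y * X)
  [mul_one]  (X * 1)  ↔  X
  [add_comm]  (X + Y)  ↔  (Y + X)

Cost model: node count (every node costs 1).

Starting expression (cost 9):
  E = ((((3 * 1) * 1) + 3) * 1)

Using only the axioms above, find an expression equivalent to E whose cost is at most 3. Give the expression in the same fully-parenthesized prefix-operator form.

step 1: mul_one (→) rewrites (3 * 1) into 3, now (((3 * 1) + 3) * 1)
step 2: mul_one (→) rewrites (3 * 1) into 3, now ((3 + 3) * 1)
step 3: mul_one (→) rewrites ((3 + 3) * 1) into (3 + 3), reaching cost 3 (bound 3)

(3 + 3)   [cost 3]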